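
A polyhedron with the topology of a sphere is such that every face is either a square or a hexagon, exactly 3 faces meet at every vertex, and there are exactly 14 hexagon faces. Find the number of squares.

Let x be the number of squares; then F = 14 + x.
Edge–face incidences: 2E = 6·14 + 4·x = 84 + 4x.
Every vertex has degree 3, so 3V = 2E.
Euler: V − E + F = 2 ⇒ (2E)/3 − E + (14 + x) = 2.
Multiply by 6: 2·(2E) − 3·(2E) + 6·(14 + x) = 12, i.e. 84 + 6x − (84 + 4x) = 12.
Collecting terms: 2x = 12, so x = 6.
Then 2E = 84 + 4·6 = 108, so E = 54, V = 2E/3 = 36, F = 14 + 6 = 20.

6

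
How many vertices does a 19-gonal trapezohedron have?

40

The n-trapezohedron (dual of the n-antiprism) has V = 2·19 + 2 = 40, E = 4·19 = 76, F = 2·19 = 38.
Check: V − E + F = 40 − 76 + 38 = 2.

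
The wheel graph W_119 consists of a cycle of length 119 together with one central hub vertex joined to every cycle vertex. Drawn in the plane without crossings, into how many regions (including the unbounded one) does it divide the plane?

120

W_119 has V = 119 + 1 = 120 vertices and E = 2·119 = 238 edges.
By Euler's formula F = 2 − V + E = 2 − 120 + 238 = 120.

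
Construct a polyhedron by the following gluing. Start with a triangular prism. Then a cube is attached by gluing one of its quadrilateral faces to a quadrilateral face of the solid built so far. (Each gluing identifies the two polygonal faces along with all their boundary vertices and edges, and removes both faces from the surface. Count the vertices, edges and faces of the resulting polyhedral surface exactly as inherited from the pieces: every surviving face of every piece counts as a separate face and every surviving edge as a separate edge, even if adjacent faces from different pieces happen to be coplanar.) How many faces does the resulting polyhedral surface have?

A triangular prism: V=6, E=9, F=5.
Attach a cube (V=8, E=12, F=6) along a 4-gon: merge 4 vertices and 4 edges, delete both glued faces → V=10, E=17, F=9.
Check: V − E + F = 10 − 17 + 9 = 2.

9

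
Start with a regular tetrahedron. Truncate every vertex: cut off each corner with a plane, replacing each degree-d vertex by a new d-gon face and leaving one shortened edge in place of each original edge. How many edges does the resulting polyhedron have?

The base solid has V = 4, E = 6, F = 4.
Truncation replaces each original edge-end by a new vertex, so V′ = 2E = 12.
Each original edge survives, and each old vertex of degree d contributes d new edges; summing degrees gives Σd = 2E, so E′ = E + 2E = 3E = 18.
Each original face survives and each original vertex becomes one new face: F′ = F + V = 8.

18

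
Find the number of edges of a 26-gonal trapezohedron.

104

The n-trapezohedron (dual of the n-antiprism) has V = 2·26 + 2 = 54, E = 4·26 = 104, F = 2·26 = 52.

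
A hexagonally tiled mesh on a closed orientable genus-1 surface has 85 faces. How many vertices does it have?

170

χ = 2 − 2·1 = 0, and every face is a hexagon so 6F = 2E.
E = 6·85/2 = 255. Then V = 0 + E − F = 0 + 255 − 85 = 170.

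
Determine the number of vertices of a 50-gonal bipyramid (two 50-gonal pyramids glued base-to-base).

A bipyramid over an n-gon has 2n triangular faces and n + 2 vertices: V = 50 + 2 = 52, E = 3·50 = 150, F = 2·50 = 100.

52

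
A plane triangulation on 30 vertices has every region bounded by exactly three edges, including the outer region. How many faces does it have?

56

In a plane triangulation 3F = 2E and V − E + F = 2, so F = 2V − 4 = 2·30 − 4 = 56.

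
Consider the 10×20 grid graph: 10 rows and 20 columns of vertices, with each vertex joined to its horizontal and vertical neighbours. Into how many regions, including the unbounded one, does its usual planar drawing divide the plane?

172

The grid has V = 10·20 = 200 vertices and E = 10·19 + 20·9 = 370 edges.
F = 2 − V + E = 2 − 200 + 370 = 172.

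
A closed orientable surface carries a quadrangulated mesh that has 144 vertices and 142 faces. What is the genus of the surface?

0

Every face is a square, so 2E = 4·142 = 568, giving E = 284.
χ = V − E + F = 144 − 284 + 142 = 2.
For a closed orientable surface χ = 2 − 2g, so g = (2 − (2))/2 = 0.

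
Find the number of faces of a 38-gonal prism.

A prism on an n-gon has two n-gon bases and n rectangular sides: V = 2·38 = 76, E = 3·38 = 114, F = 38 + 2 = 40.
Check: V − E + F = 76 − 114 + 40 = 2.

40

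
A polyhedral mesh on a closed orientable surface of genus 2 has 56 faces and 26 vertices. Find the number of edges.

84

For a closed orientable surface of genus 2, χ = 2 − 2·2 = -2.
E = V + F − (-2) = 26 + 56 − (-2) = 84.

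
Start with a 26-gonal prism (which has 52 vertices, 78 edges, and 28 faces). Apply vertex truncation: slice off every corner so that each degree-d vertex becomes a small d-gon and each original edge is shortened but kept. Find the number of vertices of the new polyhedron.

Truncation replaces each original edge-end by a new vertex, so V′ = 2E = 156.
Each original edge survives, and each old vertex of degree d contributes d new edges; summing degrees gives Σd = 2E, so E′ = E + 2E = 3E = 234.
Each original face survives and each original vertex becomes one new face: F′ = F + V = 80.

156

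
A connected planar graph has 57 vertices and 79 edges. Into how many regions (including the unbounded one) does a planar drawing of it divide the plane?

24

Euler's formula for a connected plane graph: V − E + F = 2, so F = 2 − 57 + 79 = 24.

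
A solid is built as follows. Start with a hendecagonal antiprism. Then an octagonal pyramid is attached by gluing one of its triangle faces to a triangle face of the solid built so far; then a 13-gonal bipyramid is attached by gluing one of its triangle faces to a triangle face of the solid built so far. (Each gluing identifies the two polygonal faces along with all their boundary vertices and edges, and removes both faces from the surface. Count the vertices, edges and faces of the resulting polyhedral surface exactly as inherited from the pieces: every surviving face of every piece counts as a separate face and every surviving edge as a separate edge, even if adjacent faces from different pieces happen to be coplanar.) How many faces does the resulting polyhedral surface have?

A hendecagonal antiprism: V=22, E=44, F=24.
Attach an octagonal pyramid (V=9, E=16, F=9) along a 3-gon: merge 3 vertices and 3 edges, delete both glued faces → V=28, E=57, F=31.
Attach a 13-gonal bipyramid (V=15, E=39, F=26) along a 3-gon: merge 3 vertices and 3 edges, delete both glued faces → V=40, E=93, F=55.
Check: V − E + F = 40 − 93 + 55 = 2.

55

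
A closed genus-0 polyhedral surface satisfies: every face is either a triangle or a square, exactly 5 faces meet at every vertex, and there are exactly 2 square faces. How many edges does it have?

Let x be the number of triangles; then F = 2 + x.
Edge–face incidences: 2E = 4·2 + 3·x = 8 + 3x.
Every vertex has degree 5, so 5V = 2E.
Euler: V − E + F = 2 ⇒ (2E)/5 − E + (2 + x) = 2.
Multiply by 10: 2·(2E) − 5·(2E) + 10·(2 + x) = 20, i.e. 20 + 10x − 3·(8 + 3x) = 20.
Collecting terms: x − 4 = 20, so x = 24.
Then 2E = 8 + 3·24 = 80, so E = 40, V = 2E/5 = 16, F = 2 + 24 = 26.

40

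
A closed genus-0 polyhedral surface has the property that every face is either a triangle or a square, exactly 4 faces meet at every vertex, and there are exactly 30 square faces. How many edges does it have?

Let x be the number of triangles; then F = 30 + x.
Edge–face incidences: 2E = 4·30 + 3·x = 120 + 3x.
Every vertex has degree 4, so 4V = 2E.
Euler: V − E + F = 2 ⇒ (2E)/4 − E + (30 + x) = 2.
Multiply by 8: 2·(2E) − 4·(2E) + 8·(30 + x) = 16, i.e. 240 + 8x − 2·(120 + 3x) = 16.
Collecting terms: 2x = 16, so x = 8.
Then 2E = 120 + 3·8 = 144, so E = 72, V = 2E/4 = 36, F = 30 + 8 = 38.

72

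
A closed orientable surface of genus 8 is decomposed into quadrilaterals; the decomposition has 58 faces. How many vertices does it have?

χ = 2 − 2·8 = -14, and every face is a square so 4F = 2E.
E = 4·58/2 = 116. Then V = -14 + E − F = -14 + 116 − 58 = 44.

44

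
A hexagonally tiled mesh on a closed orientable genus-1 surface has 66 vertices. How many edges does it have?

χ = 2 − 2·1 = 0, and every face is a hexagon so 6F = 2E.
V − E + F = 0 with E = 6F/2 gives 66 − (6/2 − 1)·F = 0, so F = 33 and E = 99.

99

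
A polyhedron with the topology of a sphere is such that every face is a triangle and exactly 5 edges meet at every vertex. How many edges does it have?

Each face has 3 edges and each edge borders two faces, so 2E = 3F.
Each vertex has degree 5, so 5V = 2E and hence V = 3F/5.
Euler: V − E + F = 2 ⇒ (3F/5) − (3F/2) + F = 2.
Multiply by 10: (6 − 15 + 10)F = 20, i.e. 1F = 20.
So F = 20, E = 3·20/2 = 30, V = 3·20/5 = 12.

30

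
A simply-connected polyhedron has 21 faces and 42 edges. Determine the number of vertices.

Here V − E + F = 2.
V = 2 + E − F = 2 + 42 − 21 = 23.

23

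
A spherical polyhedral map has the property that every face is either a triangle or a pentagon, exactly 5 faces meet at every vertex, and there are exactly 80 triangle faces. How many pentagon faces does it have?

12

Let x be the number of pentagons; then F = 80 + x.
Edge–face incidences: 2E = 3·80 + 5·x = 240 + 5x.
Every vertex has degree 5, so 5V = 2E.
Euler: V − E + F = 2 ⇒ (2E)/5 − E + (80 + x) = 2.
Multiply by 10: 2·(2E) − 5·(2E) + 10·(80 + x) = 20, i.e. 800 + 10x − 3·(240 + 5x) = 20.
Collecting terms: −5x + 80 = 20, so −5x = −60, so x = 12.
Then 2E = 240 + 5·12 = 300, so E = 150, V = 2E/5 = 60, F = 80 + 12 = 92.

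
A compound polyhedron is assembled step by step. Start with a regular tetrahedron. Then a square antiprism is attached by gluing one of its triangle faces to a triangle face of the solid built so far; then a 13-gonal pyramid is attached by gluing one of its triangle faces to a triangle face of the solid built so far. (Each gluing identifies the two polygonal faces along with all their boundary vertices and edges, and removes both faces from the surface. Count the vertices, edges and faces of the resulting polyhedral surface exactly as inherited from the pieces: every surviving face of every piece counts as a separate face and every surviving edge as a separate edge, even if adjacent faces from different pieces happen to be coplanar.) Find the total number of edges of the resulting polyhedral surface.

A regular tetrahedron: V=4, E=6, F=4.
Attach a square antiprism (V=8, E=16, F=10) along a 3-gon: merge 3 vertices and 3 edges, delete both glued faces → V=9, E=19, F=12.
Attach a 13-gonal pyramid (V=14, E=26, F=14) along a 3-gon: merge 3 vertices and 3 edges, delete both glued faces → V=20, E=42, F=24.
Check: V − E + F = 20 − 42 + 24 = 2.

42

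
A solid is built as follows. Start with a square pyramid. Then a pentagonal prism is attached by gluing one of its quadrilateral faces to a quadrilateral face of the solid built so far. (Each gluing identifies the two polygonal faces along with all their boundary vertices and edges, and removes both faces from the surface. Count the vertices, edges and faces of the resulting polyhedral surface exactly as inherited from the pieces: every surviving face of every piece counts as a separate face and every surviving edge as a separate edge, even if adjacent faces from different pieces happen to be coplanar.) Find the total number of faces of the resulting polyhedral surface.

10

A square pyramid: V=5, E=8, F=5.
Attach a pentagonal prism (V=10, E=15, F=7) along a 4-gon: merge 4 vertices and 4 edges, delete both glued faces → V=11, E=19, F=10.
Check: V − E + F = 11 − 19 + 10 = 2.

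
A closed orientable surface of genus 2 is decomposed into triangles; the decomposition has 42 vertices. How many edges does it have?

χ = 2 − 2·2 = -2, and every face is a triangle so 3F = 2E.
V − E + F = -2 with E = 3F/2 gives 42 − (3/2 − 1)·F = -2, so F = 88 and E = 132.

132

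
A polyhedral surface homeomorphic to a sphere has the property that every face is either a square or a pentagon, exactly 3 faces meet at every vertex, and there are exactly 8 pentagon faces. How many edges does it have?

Let x be the number of squares; then F = 8 + x.
Edge–face incidences: 2E = 5·8 + 4·x = 40 + 4x.
Every vertex has degree 3, so 3V = 2E.
Euler: V − E + F = 2 ⇒ (2E)/3 − E + (8 + x) = 2.
Multiply by 6: 2·(2E) − 3·(2E) + 6·(8 + x) = 12, i.e. 48 + 6x − (40 + 4x) = 12.
Collecting terms: 2x + 8 = 12, so 2x = 4, so x = 2.
Then 2E = 40 + 4·2 = 48, so E = 24, V = 2E/3 = 16, F = 8 + 2 = 10.

24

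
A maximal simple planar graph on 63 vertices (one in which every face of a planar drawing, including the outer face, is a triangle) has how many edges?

In a plane triangulation 3F = 2E and V − E + F = 2, so E = 3V − 6 = 3·63 − 6 = 183.

183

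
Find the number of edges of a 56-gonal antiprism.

224

An antiprism on an n-gon has two n-gon caps and 2n triangles: V = 2·56 = 112, E = 4·56 = 224, F = 2·56 + 2 = 114.
Check: V − E + F = 112 − 224 + 114 = 2.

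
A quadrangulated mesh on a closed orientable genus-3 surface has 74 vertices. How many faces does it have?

χ = 2 − 2·3 = -4, and every face is a square so 4F = 2E.
V − E + F = -4 with E = 4F/2 gives 74 − (4/2 − 1)·F = -4, so F = 78 and E = 156.

78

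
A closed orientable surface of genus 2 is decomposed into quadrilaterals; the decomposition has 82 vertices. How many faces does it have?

84

χ = 2 − 2·2 = -2, and every face is a square so 4F = 2E.
V − E + F = -2 with E = 4F/2 gives 82 − (4/2 − 1)·F = -2, so F = 84 and E = 168.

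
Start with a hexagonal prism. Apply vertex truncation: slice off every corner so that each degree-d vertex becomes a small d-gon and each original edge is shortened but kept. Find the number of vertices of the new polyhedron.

The base solid has V = 12, E = 18, F = 8.
Truncation replaces each original edge-end by a new vertex, so V′ = 2E = 36.
Each original edge survives, and each old vertex of degree d contributes d new edges; summing degrees gives Σd = 2E, so E′ = E + 2E = 3E = 54.
Each original face survives and each original vertex becomes one new face: F′ = F + V = 20.

36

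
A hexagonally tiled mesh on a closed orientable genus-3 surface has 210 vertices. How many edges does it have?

χ = 2 − 2·3 = -4, and every face is a hexagon so 6F = 2E.
V − E + F = -4 with E = 6F/2 gives 210 − (6/2 − 1)·F = -4, so F = 107 and E = 321.

321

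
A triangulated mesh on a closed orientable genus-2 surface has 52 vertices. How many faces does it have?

108

χ = 2 − 2·2 = -2, and every face is a triangle so 3F = 2E.
V − E + F = -2 with E = 3F/2 gives 52 − (3/2 − 1)·F = -2, so F = 108 and E = 162.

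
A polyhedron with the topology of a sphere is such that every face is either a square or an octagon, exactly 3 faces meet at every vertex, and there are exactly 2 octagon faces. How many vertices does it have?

Let x be the number of squares; then F = 2 + x.
Edge–face incidences: 2E = 8·2 + 4·x = 16 + 4x.
Every vertex has degree 3, so 3V = 2E.
Euler: V − E + F = 2 ⇒ (2E)/3 − E + (2 + x) = 2.
Multiply by 6: 2·(2E) − 3·(2E) + 6·(2 + x) = 12, i.e. 12 + 6x − (16 + 4x) = 12.
Collecting terms: 2x − 4 = 12, so 2x = 16, so x = 8.
Then 2E = 16 + 4·8 = 48, so E = 24, V = 2E/3 = 16, F = 2 + 8 = 10.

16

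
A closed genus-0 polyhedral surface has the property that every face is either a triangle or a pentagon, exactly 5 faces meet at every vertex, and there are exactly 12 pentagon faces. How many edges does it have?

150

Let x be the number of triangles; then F = 12 + x.
Edge–face incidences: 2E = 5·12 + 3·x = 60 + 3x.
Every vertex has degree 5, so 5V = 2E.
Euler: V − E + F = 2 ⇒ (2E)/5 − E + (12 + x) = 2.
Multiply by 10: 2·(2E) − 5·(2E) + 10·(12 + x) = 20, i.e. 120 + 10x − 3·(60 + 3x) = 20.
Collecting terms: x − 60 = 20, so x = 80.
Then 2E = 60 + 3·80 = 300, so E = 150, V = 2E/5 = 60, F = 12 + 80 = 92.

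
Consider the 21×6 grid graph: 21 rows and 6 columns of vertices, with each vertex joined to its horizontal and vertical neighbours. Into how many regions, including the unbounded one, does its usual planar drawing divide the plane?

101

The grid has V = 21·6 = 126 vertices and E = 21·5 + 6·20 = 225 edges.
F = 2 − V + E = 2 − 126 + 225 = 101.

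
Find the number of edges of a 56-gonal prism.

A prism on an n-gon has two n-gon bases and n rectangular sides: V = 2·56 = 112, E = 3·56 = 168, F = 56 + 2 = 58.

168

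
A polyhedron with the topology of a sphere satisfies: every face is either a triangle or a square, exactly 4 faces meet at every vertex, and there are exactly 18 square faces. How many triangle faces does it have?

8

Let x be the number of triangles; then F = 18 + x.
Edge–face incidences: 2E = 4·18 + 3·x = 72 + 3x.
Every vertex has degree 4, so 4V = 2E.
Euler: V − E + F = 2 ⇒ (2E)/4 − E + (18 + x) = 2.
Multiply by 8: 2·(2E) − 4·(2E) + 8·(18 + x) = 16, i.e. 144 + 8x − 2·(72 + 3x) = 16.
Collecting terms: 2x = 16, so x = 8.
Then 2E = 72 + 3·8 = 96, so E = 48, V = 2E/4 = 24, F = 18 + 8 = 26.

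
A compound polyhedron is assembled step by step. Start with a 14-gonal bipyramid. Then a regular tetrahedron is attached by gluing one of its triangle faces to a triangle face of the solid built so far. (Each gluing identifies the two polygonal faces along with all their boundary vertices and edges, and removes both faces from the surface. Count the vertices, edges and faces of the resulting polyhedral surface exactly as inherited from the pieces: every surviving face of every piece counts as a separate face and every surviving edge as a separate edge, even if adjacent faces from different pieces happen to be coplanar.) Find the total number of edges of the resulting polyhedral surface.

A 14-gonal bipyramid: V=16, E=42, F=28.
Attach a regular tetrahedron (V=4, E=6, F=4) along a 3-gon: merge 3 vertices and 3 edges, delete both glued faces → V=17, E=45, F=30.
Check: V − E + F = 17 − 45 + 30 = 2.

45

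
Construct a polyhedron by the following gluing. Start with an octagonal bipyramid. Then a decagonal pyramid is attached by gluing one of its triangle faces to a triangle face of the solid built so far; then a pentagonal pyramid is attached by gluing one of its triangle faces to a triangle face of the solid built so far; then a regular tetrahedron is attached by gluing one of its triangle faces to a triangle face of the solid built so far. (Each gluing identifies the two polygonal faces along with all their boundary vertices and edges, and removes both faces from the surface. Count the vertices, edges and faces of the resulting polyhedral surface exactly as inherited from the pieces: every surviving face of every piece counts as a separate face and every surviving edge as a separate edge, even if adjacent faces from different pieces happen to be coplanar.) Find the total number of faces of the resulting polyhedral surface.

31

An octagonal bipyramid: V=10, E=24, F=16.
Attach a decagonal pyramid (V=11, E=20, F=11) along a 3-gon: merge 3 vertices and 3 edges, delete both glued faces → V=18, E=41, F=25.
Attach a pentagonal pyramid (V=6, E=10, F=6) along a 3-gon: merge 3 vertices and 3 edges, delete both glued faces → V=21, E=48, F=29.
Attach a regular tetrahedron (V=4, E=6, F=4) along a 3-gon: merge 3 vertices and 3 edges, delete both glued faces → V=22, E=51, F=31.
Check: V − E + F = 22 − 51 + 31 = 2.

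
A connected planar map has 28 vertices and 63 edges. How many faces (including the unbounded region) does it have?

Euler's formula for a connected plane graph: V − E + F = 2, so F = 2 − 28 + 63 = 37.

37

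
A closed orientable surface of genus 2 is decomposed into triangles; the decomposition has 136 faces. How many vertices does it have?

66

χ = 2 − 2·2 = -2, and every face is a triangle so 3F = 2E.
E = 3·136/2 = 204. Then V = -2 + E − F = -2 + 204 − 136 = 66.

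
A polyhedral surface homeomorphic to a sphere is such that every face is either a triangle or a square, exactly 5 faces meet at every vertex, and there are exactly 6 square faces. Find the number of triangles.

32

Let x be the number of triangles; then F = 6 + x.
Edge–face incidences: 2E = 4·6 + 3·x = 24 + 3x.
Every vertex has degree 5, so 5V = 2E.
Euler: V − E + F = 2 ⇒ (2E)/5 − E + (6 + x) = 2.
Multiply by 10: 2·(2E) − 5·(2E) + 10·(6 + x) = 20, i.e. 60 + 10x − 3·(24 + 3x) = 20.
Collecting terms: x − 12 = 20, so x = 32.
Then 2E = 24 + 3·32 = 120, so E = 60, V = 2E/5 = 24, F = 6 + 32 = 38.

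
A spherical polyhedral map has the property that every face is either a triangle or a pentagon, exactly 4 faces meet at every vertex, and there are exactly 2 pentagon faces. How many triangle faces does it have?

10

Let x be the number of triangles; then F = 2 + x.
Edge–face incidences: 2E = 5·2 + 3·x = 10 + 3x.
Every vertex has degree 4, so 4V = 2E.
Euler: V − E + F = 2 ⇒ (2E)/4 − E + (2 + x) = 2.
Multiply by 8: 2·(2E) − 4·(2E) + 8·(2 + x) = 16, i.e. 16 + 8x − 2·(10 + 3x) = 16.
Collecting terms: 2x − 4 = 16, so 2x = 20, so x = 10.
Then 2E = 10 + 3·10 = 40, so E = 20, V = 2E/4 = 10, F = 2 + 10 = 12.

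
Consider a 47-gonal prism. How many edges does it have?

A prism on an n-gon has two n-gon bases and n rectangular sides: V = 2·47 = 94, E = 3·47 = 141, F = 47 + 2 = 49.

141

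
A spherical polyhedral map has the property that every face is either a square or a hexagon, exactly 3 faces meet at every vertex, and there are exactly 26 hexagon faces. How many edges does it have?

90

Let x be the number of squares; then F = 26 + x.
Edge–face incidences: 2E = 6·26 + 4·x = 156 + 4x.
Every vertex has degree 3, so 3V = 2E.
Euler: V − E + F = 2 ⇒ (2E)/3 − E + (26 + x) = 2.
Multiply by 6: 2·(2E) − 3·(2E) + 6·(26 + x) = 12, i.e. 156 + 6x − (156 + 4x) = 12.
Collecting terms: 2x = 12, so x = 6.
Then 2E = 156 + 4·6 = 180, so E = 90, V = 2E/3 = 60, F = 26 + 6 = 32.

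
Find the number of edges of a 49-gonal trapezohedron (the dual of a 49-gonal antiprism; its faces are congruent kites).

196

The n-trapezohedron (dual of the n-antiprism) has V = 2·49 + 2 = 100, E = 4·49 = 196, F = 2·49 = 98.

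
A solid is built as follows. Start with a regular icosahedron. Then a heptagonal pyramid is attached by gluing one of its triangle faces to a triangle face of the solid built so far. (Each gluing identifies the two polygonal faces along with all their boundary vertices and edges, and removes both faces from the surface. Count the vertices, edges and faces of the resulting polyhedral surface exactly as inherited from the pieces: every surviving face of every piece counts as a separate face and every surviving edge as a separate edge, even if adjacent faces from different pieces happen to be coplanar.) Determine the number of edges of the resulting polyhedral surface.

41

A regular icosahedron: V=12, E=30, F=20.
Attach a heptagonal pyramid (V=8, E=14, F=8) along a 3-gon: merge 3 vertices and 3 edges, delete both glued faces → V=17, E=41, F=26.
Check: V − E + F = 17 − 41 + 26 = 2.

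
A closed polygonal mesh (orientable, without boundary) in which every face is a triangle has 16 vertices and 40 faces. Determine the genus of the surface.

3

Every face is a triangle, so 2E = 3·40 = 120, giving E = 60.
χ = V − E + F = 16 − 60 + 40 = -4.
For a closed orientable surface χ = 2 − 2g, so g = (2 − (-4))/2 = 3.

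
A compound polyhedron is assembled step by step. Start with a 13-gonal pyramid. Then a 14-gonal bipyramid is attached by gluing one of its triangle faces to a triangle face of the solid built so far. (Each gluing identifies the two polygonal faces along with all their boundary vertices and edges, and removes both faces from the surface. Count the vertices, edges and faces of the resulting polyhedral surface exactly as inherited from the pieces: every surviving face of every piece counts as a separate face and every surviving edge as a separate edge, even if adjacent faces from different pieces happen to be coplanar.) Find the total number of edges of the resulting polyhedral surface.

65

A 13-gonal pyramid: V=14, E=26, F=14.
Attach a 14-gonal bipyramid (V=16, E=42, F=28) along a 3-gon: merge 3 vertices and 3 edges, delete both glued faces → V=27, E=65, F=40.
Check: V − E + F = 27 − 65 + 40 = 2.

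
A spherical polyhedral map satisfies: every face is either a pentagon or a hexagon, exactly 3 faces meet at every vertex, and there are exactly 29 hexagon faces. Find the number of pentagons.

12

Let x be the number of pentagons; then F = 29 + x.
Edge–face incidences: 2E = 6·29 + 5·x = 174 + 5x.
Every vertex has degree 3, so 3V = 2E.
Euler: V − E + F = 2 ⇒ (2E)/3 − E + (29 + x) = 2.
Multiply by 6: 2·(2E) − 3·(2E) + 6·(29 + x) = 12, i.e. 174 + 6x − (174 + 5x) = 12.
Collecting terms: x = 12.
Then 2E = 174 + 5·12 = 234, so E = 117, V = 2E/3 = 78, F = 29 + 12 = 41.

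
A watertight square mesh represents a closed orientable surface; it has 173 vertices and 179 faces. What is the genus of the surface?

Every face is a square, so 2E = 4·179 = 716, giving E = 358.
χ = V − E + F = 173 − 358 + 179 = -6.
For a closed orientable surface χ = 2 − 2g, so g = (2 − (-6))/2 = 4.

4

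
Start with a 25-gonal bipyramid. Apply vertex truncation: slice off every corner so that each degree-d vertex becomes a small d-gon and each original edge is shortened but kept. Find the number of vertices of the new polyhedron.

150

The base solid has V = 27, E = 75, F = 50.
Truncation replaces each original edge-end by a new vertex, so V′ = 2E = 150.
Each original edge survives, and each old vertex of degree d contributes d new edges; summing degrees gives Σd = 2E, so E′ = E + 2E = 3E = 225.
Each original face survives and each original vertex becomes one new face: F′ = F + V = 77.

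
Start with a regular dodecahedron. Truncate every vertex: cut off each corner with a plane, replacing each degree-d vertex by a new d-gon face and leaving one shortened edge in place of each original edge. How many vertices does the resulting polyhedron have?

60

The base solid has V = 20, E = 30, F = 12.
Truncation replaces each original edge-end by a new vertex, so V′ = 2E = 60.
Each original edge survives, and each old vertex of degree d contributes d new edges; summing degrees gives Σd = 2E, so E′ = E + 2E = 3E = 90.
Each original face survives and each original vertex becomes one new face: F′ = F + V = 32.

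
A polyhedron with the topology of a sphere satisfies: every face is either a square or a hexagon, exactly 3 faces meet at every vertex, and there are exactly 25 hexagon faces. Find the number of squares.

Let x be the number of squares; then F = 25 + x.
Edge–face incidences: 2E = 6·25 + 4·x = 150 + 4x.
Every vertex has degree 3, so 3V = 2E.
Euler: V − E + F = 2 ⇒ (2E)/3 − E + (25 + x) = 2.
Multiply by 6: 2·(2E) − 3·(2E) + 6·(25 + x) = 12, i.e. 150 + 6x − (150 + 4x) = 12.
Collecting terms: 2x = 12, so x = 6.
Then 2E = 150 + 4·6 = 174, so E = 87, V = 2E/3 = 58, F = 25 + 6 = 31.

6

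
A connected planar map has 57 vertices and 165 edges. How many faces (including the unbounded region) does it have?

Euler's formula for a connected plane graph: V − E + F = 2, so F = 2 − 57 + 165 = 110.

110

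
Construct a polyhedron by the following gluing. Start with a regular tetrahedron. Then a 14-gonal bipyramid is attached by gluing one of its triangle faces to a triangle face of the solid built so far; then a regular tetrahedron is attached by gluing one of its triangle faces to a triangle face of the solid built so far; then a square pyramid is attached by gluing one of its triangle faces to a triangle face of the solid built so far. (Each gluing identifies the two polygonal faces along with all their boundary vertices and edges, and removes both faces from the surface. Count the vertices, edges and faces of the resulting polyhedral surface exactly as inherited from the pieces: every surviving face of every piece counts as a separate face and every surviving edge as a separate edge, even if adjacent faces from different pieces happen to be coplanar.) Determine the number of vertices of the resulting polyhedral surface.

A regular tetrahedron: V=4, E=6, F=4.
Attach a 14-gonal bipyramid (V=16, E=42, F=28) along a 3-gon: merge 3 vertices and 3 edges, delete both glued faces → V=17, E=45, F=30.
Attach a regular tetrahedron (V=4, E=6, F=4) along a 3-gon: merge 3 vertices and 3 edges, delete both glued faces → V=18, E=48, F=32.
Attach a square pyramid (V=5, E=8, F=5) along a 3-gon: merge 3 vertices and 3 edges, delete both glued faces → V=20, E=53, F=35.
Check: V − E + F = 20 − 53 + 35 = 2.

20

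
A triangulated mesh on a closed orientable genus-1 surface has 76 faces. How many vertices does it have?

χ = 2 − 2·1 = 0, and every face is a triangle so 3F = 2E.
E = 3·76/2 = 114. Then V = 0 + E − F = 0 + 114 − 76 = 38.

38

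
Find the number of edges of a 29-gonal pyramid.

A pyramid on an n-gon base has one n-gon and n triangles: V = 29 + 1 = 30, E = 2·29 = 58, F = 29 + 1 = 30.
Check: V − E + F = 30 − 58 + 30 = 2.

58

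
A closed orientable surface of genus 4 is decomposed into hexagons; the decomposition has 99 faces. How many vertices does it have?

χ = 2 − 2·4 = -6, and every face is a hexagon so 6F = 2E.
E = 6·99/2 = 297. Then V = -6 + E − F = -6 + 297 − 99 = 192.

192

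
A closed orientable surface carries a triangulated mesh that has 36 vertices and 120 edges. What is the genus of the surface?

3

Every face is a triangle and each edge borders two faces, so 3F = 2·120, giving F = 80.
χ = V − E + F = 36 − 120 + 80 = -4.
For a closed orientable surface χ = 2 − 2g, so g = (2 − (-4))/2 = 3.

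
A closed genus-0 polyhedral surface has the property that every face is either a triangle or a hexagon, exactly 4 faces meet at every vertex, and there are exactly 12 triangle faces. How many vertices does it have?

12

Let x be the number of hexagons; then F = 12 + x.
Edge–face incidences: 2E = 3·12 + 6·x = 36 + 6x.
Every vertex has degree 4, so 4V = 2E.
Euler: V − E + F = 2 ⇒ (2E)/4 − E + (12 + x) = 2.
Multiply by 8: 2·(2E) − 4·(2E) + 8·(12 + x) = 16, i.e. 96 + 8x − 2·(36 + 6x) = 16.
Collecting terms: −4x + 24 = 16, so −4x = −8, so x = 2.
Then 2E = 36 + 6·2 = 48, so E = 24, V = 2E/4 = 12, F = 12 + 2 = 14.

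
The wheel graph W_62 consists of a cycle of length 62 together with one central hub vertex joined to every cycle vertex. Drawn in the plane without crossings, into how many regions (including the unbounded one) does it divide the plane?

W_62 has V = 62 + 1 = 63 vertices and E = 2·62 = 124 edges.
By Euler's formula F = 2 − V + E = 2 − 63 + 124 = 63.

63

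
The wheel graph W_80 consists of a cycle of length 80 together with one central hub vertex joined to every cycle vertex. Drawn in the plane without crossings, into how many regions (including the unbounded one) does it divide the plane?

W_80 has V = 80 + 1 = 81 vertices and E = 2·80 = 160 edges.
By Euler's formula F = 2 − V + E = 2 − 81 + 160 = 81.

81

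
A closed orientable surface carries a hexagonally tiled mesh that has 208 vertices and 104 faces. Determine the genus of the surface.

Every face is a hexagon, so 2E = 6·104 = 624, giving E = 312.
χ = V − E + F = 208 − 312 + 104 = 0.
For a closed orientable surface χ = 2 − 2g, so g = (2 − (0))/2 = 1.

1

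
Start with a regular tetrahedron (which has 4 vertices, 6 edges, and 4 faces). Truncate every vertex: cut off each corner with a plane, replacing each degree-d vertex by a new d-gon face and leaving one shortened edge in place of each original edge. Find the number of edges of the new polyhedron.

18

Truncation replaces each original edge-end by a new vertex, so V′ = 2E = 12.
Each original edge survives, and each old vertex of degree d contributes d new edges; summing degrees gives Σd = 2E, so E′ = E + 2E = 3E = 18.
Each original face survives and each original vertex becomes one new face: F′ = F + V = 8.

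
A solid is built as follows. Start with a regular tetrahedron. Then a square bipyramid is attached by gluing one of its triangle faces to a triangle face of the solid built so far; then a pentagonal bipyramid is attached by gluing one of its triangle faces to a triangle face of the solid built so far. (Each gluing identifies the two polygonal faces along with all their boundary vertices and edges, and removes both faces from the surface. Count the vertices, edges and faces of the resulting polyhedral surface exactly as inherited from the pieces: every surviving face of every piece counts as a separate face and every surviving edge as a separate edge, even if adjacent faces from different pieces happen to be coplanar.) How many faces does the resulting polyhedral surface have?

A regular tetrahedron: V=4, E=6, F=4.
Attach a square bipyramid (V=6, E=12, F=8) along a 3-gon: merge 3 vertices and 3 edges, delete both glued faces → V=7, E=15, F=10.
Attach a pentagonal bipyramid (V=7, E=15, F=10) along a 3-gon: merge 3 vertices and 3 edges, delete both glued faces → V=11, E=27, F=18.
Check: V − E + F = 11 − 27 + 18 = 2.

18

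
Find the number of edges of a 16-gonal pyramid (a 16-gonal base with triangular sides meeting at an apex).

A pyramid on an n-gon base has one n-gon and n triangles: V = 16 + 1 = 17, E = 2·16 = 32, F = 16 + 1 = 17.

32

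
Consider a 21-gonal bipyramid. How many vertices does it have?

23

A bipyramid over an n-gon has 2n triangular faces and n + 2 vertices: V = 21 + 2 = 23, E = 3·21 = 63, F = 2·21 = 42.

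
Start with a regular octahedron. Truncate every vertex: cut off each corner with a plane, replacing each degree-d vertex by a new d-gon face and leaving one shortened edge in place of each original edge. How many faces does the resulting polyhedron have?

14

The base solid has V = 6, E = 12, F = 8.
Truncation replaces each original edge-end by a new vertex, so V′ = 2E = 24.
Each original edge survives, and each old vertex of degree d contributes d new edges; summing degrees gives Σd = 2E, so E′ = E + 2E = 3E = 36.
Each original face survives and each original vertex becomes one new face: F′ = F + V = 14.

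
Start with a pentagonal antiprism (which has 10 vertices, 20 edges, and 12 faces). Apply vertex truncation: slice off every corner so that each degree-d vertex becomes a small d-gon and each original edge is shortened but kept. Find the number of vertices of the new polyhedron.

Truncation replaces each original edge-end by a new vertex, so V′ = 2E = 40.
Each original edge survives, and each old vertex of degree d contributes d new edges; summing degrees gives Σd = 2E, so E′ = E + 2E = 3E = 60.
Each original face survives and each original vertex becomes one new face: F′ = F + V = 22.

40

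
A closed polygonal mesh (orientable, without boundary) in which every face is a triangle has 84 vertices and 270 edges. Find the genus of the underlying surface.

4

Every face is a triangle and each edge borders two faces, so 3F = 2·270, giving F = 180.
χ = V − E + F = 84 − 270 + 180 = -6.
For a closed orientable surface χ = 2 − 2g, so g = (2 − (-6))/2 = 4.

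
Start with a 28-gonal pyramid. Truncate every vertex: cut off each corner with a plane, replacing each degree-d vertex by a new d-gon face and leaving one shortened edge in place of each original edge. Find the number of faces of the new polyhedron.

The base solid has V = 29, E = 56, F = 29.
Truncation replaces each original edge-end by a new vertex, so V′ = 2E = 112.
Each original edge survives, and each old vertex of degree d contributes d new edges; summing degrees gives Σd = 2E, so E′ = E + 2E = 3E = 168.
Each original face survives and each original vertex becomes one new face: F′ = F + V = 58.

58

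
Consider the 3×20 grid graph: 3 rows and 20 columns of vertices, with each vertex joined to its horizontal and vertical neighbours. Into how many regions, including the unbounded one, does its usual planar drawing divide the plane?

39

The grid has V = 3·20 = 60 vertices and E = 3·19 + 20·2 = 97 edges.
F = 2 − V + E = 2 − 60 + 97 = 39.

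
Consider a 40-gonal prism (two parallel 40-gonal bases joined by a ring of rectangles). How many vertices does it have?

A prism on an n-gon has two n-gon bases and n rectangular sides: V = 2·40 = 80, E = 3·40 = 120, F = 40 + 2 = 42.

80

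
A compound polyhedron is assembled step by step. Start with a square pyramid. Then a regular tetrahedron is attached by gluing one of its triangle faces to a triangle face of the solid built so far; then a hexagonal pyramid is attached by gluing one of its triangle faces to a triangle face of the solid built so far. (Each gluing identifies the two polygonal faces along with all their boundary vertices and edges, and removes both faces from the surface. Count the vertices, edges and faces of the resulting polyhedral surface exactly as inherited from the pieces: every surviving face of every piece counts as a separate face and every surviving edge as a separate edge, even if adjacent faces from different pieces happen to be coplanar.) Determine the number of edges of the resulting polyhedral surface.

20

A square pyramid: V=5, E=8, F=5.
Attach a regular tetrahedron (V=4, E=6, F=4) along a 3-gon: merge 3 vertices and 3 edges, delete both glued faces → V=6, E=11, F=7.
Attach a hexagonal pyramid (V=7, E=12, F=7) along a 3-gon: merge 3 vertices and 3 edges, delete both glued faces → V=10, E=20, F=12.
Check: V − E + F = 10 − 20 + 12 = 2.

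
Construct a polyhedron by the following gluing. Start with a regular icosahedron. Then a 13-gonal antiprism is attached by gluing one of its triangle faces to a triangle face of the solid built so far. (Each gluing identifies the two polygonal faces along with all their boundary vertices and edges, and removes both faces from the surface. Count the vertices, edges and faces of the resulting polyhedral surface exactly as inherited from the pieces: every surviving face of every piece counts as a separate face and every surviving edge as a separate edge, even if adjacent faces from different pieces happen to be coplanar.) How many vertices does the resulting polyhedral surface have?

A regular icosahedron: V=12, E=30, F=20.
Attach a 13-gonal antiprism (V=26, E=52, F=28) along a 3-gon: merge 3 vertices and 3 edges, delete both glued faces → V=35, E=79, F=46.
Check: V − E + F = 35 − 79 + 46 = 2.

35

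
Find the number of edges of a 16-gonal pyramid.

32

A pyramid on an n-gon base has one n-gon and n triangles: V = 16 + 1 = 17, E = 2·16 = 32, F = 16 + 1 = 17.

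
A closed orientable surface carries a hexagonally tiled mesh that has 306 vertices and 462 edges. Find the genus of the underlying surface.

Every face is a hexagon and each edge borders two faces, so 6F = 2·462, giving F = 154.
χ = V − E + F = 306 − 462 + 154 = -2.
For a closed orientable surface χ = 2 − 2g, so g = (2 − (-2))/2 = 2.

2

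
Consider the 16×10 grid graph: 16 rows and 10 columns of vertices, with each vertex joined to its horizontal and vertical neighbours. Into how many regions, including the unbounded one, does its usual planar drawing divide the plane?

136

The grid has V = 16·10 = 160 vertices and E = 16·9 + 10·15 = 294 edges.
F = 2 − V + E = 2 − 160 + 294 = 136.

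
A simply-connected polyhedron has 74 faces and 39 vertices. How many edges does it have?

Here V − E + F = 2.
E = V + F − (2) = 39 + 74 − (2) = 111.

111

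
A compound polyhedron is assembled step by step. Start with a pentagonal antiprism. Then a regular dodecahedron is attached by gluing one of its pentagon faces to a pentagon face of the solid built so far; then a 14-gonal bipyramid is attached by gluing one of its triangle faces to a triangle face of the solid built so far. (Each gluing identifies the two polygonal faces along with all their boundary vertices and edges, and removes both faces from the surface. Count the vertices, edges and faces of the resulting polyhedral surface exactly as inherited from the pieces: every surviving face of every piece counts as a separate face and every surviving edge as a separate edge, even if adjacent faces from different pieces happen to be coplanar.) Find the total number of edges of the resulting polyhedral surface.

84

A pentagonal antiprism: V=10, E=20, F=12.
Attach a regular dodecahedron (V=20, E=30, F=12) along a 5-gon: merge 5 vertices and 5 edges, delete both glued faces → V=25, E=45, F=22.
Attach a 14-gonal bipyramid (V=16, E=42, F=28) along a 3-gon: merge 3 vertices and 3 edges, delete both glued faces → V=38, E=84, F=48.
Check: V − E + F = 38 − 84 + 48 = 2.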